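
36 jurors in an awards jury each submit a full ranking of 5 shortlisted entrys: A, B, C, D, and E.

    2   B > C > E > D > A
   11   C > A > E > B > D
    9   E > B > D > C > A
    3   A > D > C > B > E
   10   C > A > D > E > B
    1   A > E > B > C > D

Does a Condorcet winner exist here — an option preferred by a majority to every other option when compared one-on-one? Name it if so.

C

Head-to-head results (36 voters total):
A vs B: A wins 25–11.
A vs C: C wins 32–4.
A vs D: A wins 25–11.
A vs E: A wins 25–11.
B vs C: C wins 24–12.
B vs D: B wins 23–13.
B vs E: E wins 31–5.
C vs D: C wins 24–12.
C vs E: C wins 26–10.
D vs E: E wins 23–13.
C beats each rival — A (32–4), B (24–12), D (24–12), E (26–10) — so C is the Condorcet winner.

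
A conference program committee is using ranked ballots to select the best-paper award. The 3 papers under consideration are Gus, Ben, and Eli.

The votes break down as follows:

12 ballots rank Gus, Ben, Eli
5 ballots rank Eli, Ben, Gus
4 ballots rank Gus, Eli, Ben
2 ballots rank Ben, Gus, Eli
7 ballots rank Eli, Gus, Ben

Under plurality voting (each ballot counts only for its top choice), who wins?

First-place vote totals:
  Gus: 16
  Ben: 2
  Eli: 12
Gus has the most first-place votes.

Gus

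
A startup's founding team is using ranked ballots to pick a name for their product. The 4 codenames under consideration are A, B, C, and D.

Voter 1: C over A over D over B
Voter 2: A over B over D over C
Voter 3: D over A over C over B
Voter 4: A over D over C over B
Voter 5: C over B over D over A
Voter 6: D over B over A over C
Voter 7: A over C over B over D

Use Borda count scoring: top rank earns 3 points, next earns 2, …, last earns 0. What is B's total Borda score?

7

Borda scores:
  A: 2 + 3 + 2 + 3 + 0 + 1 + 3 = 14
  B: 0 + 2 + 0 + 0 + 2 + 2 + 1 = 7
  C: 3 + 0 + 1 + 1 + 3 + 0 + 2 = 10
  D: 1 + 1 + 3 + 2 + 1 + 3 + 0 = 11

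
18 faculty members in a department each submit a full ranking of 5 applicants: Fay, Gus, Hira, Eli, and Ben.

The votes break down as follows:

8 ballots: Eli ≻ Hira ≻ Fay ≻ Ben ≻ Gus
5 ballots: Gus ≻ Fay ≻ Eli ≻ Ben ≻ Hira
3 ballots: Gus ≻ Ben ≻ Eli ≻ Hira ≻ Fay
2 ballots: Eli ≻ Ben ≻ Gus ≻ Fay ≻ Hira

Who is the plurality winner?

First-place vote totals:
  Fay: 0
  Gus: 8
  Hira: 0
  Eli: 10
  Ben: 0
Eli has the most first-place votes.

Eli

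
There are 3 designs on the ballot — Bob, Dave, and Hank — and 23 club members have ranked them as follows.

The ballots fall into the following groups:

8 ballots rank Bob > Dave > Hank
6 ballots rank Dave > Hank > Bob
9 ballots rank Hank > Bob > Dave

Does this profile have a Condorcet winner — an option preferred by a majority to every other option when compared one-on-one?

Head-to-head results (23 voters total):
Bob vs Dave: Bob wins 17–6.
Bob vs Hank: Hank wins 15–8.
Dave vs Hank: Dave wins 14–9.
No candidate beats all others: Bob beats Dave beats Hank beats Bob, a majority cycle.

No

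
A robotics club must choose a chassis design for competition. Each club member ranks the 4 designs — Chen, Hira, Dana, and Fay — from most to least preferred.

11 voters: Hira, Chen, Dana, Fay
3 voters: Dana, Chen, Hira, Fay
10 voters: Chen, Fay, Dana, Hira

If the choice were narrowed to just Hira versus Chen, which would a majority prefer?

Chen

Ballots ranking Hira above Chen: 11.
Ballots ranking Chen above Hira: 3+10 = 13.
Chen wins the head-to-head, 13–11.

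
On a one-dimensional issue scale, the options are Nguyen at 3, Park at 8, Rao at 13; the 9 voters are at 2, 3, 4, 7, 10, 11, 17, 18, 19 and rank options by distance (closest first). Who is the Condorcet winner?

Park

With single-peaked preferences on a line, the Condorcet winner is the candidate closest to the median voter.
The median voter (position 10) is closest to Park at 8.
Check: Park vs Nguyen — voters closer to Park: 6 of 9.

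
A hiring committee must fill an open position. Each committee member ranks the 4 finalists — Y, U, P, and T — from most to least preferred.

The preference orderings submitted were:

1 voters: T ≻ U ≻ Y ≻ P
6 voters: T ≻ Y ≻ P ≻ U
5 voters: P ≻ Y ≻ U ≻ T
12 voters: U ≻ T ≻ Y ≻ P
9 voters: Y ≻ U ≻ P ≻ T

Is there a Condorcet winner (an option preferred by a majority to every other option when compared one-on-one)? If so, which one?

Head-to-head results (33 voters total):
Y vs U: Y wins 20–13.
Y vs P: Y wins 28–5.
Y vs T: T wins 19–14.
U vs P: U wins 22–11.
U vs T: U wins 26–7.
P vs T: T wins 19–14.
No candidate beats all others: Y beats U beats T beats Y, a majority cycle.

None — there is no Condorcet winner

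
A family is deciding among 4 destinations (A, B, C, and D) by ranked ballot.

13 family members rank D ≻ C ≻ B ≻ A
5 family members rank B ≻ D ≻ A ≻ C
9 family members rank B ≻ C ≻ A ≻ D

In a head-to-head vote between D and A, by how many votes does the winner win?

Ballots ranking D above A: 13+5 = 18.
Ballots ranking A above D: 9.
D wins 18–9, a margin of 9.

9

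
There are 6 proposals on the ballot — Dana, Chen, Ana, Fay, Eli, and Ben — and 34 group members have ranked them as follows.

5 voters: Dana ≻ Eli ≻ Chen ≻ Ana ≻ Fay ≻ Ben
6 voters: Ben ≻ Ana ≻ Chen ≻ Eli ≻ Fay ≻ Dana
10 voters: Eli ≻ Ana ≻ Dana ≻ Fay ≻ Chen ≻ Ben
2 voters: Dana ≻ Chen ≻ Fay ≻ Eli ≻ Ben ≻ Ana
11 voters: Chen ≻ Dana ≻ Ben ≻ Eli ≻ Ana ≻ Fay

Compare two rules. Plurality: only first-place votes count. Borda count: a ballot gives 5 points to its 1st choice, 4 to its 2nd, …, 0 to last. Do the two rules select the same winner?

No

Plurality first-place counts: Dana 7, Chen 11, Ana 0, Fay 0, Eli 10, Ben 6 → Chen.
Borda totals: Dana 109, Chen 106, Ana 85, Fay 37, Eli 108, Ben 65 → Dana.
The two rules disagree: plurality picks Chen, Borda picks Dana.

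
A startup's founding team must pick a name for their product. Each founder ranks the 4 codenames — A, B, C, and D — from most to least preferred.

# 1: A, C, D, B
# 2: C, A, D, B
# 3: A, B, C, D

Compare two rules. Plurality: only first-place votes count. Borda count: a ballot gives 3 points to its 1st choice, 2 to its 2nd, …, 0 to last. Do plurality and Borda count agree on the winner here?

Yes

Plurality first-place counts: A 2, B 0, C 1, D 0 → A.
Borda totals: A 8, B 2, C 6, D 2 → A.
The two rules agree on A.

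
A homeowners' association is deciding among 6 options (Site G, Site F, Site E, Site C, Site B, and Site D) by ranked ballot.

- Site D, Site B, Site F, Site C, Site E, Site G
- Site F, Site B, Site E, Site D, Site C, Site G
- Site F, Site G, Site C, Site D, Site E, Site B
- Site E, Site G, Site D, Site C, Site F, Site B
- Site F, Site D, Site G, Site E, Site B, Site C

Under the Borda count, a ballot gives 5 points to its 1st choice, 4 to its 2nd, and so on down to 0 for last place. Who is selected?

Site F

Borda scores:
  Site G: 0 + 0 + 4 + 4 + 3 = 11
  Site F: 3 + 5 + 5 + 1 + 5 = 19
  Site E: 1 + 3 + 1 + 5 + 2 = 12
  Site C: 2 + 1 + 3 + 2 + 0 = 8
  Site B: 4 + 4 + 0 + 0 + 1 = 9
  Site D: 5 + 2 + 2 + 3 + 4 = 16
Site F has the highest total.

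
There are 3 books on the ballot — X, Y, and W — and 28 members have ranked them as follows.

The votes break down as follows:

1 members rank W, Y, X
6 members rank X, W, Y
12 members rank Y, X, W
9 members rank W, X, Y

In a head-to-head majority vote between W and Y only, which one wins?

W

Ballots ranking W above Y: 1+6+9 = 16.
Ballots ranking Y above W: 12.
W wins the head-to-head, 16–12.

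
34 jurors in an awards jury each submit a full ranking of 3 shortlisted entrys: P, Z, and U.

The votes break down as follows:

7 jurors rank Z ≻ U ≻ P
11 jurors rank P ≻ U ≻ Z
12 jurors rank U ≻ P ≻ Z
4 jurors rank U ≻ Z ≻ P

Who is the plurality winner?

U

First-place vote totals:
  P: 11
  Z: 7
  U: 16
U has the most first-place votes.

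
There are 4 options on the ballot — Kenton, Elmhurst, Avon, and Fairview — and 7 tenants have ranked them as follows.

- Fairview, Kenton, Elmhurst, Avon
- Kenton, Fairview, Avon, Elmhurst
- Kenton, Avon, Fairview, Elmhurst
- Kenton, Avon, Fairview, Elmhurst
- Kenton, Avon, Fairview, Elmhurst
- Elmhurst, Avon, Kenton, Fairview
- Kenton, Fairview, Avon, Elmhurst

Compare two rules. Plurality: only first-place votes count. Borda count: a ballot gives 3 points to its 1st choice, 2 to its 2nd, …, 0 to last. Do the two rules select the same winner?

Plurality first-place counts: Kenton 5, Elmhurst 1, Avon 0, Fairview 1 → Kenton.
Borda totals: Kenton 18, Elmhurst 4, Avon 10, Fairview 10 → Kenton.
The two rules agree on Kenton.

Yes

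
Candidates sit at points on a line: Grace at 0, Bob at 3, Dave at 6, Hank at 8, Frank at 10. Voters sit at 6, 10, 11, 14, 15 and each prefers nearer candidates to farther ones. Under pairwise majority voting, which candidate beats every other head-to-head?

Frank

With single-peaked preferences on a line, the Condorcet winner is the candidate closest to the median voter.
The median voter (position 11) is closest to Frank at 10.
Check: Frank vs Hank — voters closer to Frank: 4 of 5.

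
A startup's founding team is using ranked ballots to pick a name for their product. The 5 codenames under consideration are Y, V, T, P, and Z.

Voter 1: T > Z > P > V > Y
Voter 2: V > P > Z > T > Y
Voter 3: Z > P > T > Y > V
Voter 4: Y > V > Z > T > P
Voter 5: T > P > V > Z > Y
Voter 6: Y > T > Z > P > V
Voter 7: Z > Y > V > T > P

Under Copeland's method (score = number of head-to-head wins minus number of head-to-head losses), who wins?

Pairwise results:
  Y vs V: Y wins 4–3.
  Y vs T: T wins 4–3.
  Y vs P: P wins 4–3.
  Y vs Z: Z wins 5–2.
  V vs T: T wins 4–3.
  V vs P: P wins 4–3.
  V vs Z: Z wins 4–3.
  T vs P: T wins 5–2.
  T vs Z: Z wins 4–3.
  P vs Z: Z wins 5–2.
Copeland scores (wins − losses):
  Y: 1 − 3 = -2
  V: 0 − 4 = -4
  T: 3 − 1 = 2
  P: 2 − 2 = 0
  Z: 4 − 0 = 4
Z has the best Copeland score.

Z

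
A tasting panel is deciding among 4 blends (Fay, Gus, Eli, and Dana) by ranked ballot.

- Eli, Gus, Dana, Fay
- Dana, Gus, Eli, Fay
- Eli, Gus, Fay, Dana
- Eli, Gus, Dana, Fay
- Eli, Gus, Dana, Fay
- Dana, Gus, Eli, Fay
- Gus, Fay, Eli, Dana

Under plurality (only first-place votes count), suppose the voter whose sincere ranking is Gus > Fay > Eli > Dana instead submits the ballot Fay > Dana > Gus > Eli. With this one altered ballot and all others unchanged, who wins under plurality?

Eli

First-place totals with the altered ballot: Fay 1, Gus 0, Eli 4, Dana 2.
The winner is unchanged: still Eli.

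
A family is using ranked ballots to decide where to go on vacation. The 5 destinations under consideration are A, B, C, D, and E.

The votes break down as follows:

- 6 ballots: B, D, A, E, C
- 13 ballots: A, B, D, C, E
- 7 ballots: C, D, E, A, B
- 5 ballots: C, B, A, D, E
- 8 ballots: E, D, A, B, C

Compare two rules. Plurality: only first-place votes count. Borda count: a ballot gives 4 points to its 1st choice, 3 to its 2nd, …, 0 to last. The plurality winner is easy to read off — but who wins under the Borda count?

Plurality first-place counts: A 13, B 6, C 12, D 0, E 8 → A.
Borda totals: A 97, B 86, C 61, D 94, E 52 → A.

A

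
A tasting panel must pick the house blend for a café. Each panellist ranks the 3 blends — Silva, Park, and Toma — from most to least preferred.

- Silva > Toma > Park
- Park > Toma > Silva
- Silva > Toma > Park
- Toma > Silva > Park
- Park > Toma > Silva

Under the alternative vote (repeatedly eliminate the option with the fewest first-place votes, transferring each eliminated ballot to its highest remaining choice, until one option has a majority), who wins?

Round 1: Silva 2, Park 2, Toma 1. Toma has the fewest and is eliminated.
Round 2: Silva 3, Park 2. Silva has a majority.

Silva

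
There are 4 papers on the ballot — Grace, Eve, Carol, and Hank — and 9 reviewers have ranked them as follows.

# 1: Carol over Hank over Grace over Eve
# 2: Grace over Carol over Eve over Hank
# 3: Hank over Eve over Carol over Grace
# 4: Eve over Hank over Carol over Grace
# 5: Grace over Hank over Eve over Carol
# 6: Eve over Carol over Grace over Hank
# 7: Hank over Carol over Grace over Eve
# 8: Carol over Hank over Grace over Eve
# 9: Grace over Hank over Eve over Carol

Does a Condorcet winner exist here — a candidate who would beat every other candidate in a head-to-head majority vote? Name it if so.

Hank

Head-to-head results (9 voters total):
Grace vs Eve: Grace wins 6–3.
Grace vs Carol: Carol wins 6–3.
Grace vs Hank: Hank wins 5–4.
Eve vs Carol: Eve wins 5–4.
Eve vs Hank: Hank wins 6–3.
Carol vs Hank: Hank wins 5–4.
Hank beats each rival — Grace (5–4), Eve (6–3), Carol (5–4) — so Hank is the Condorcet winner.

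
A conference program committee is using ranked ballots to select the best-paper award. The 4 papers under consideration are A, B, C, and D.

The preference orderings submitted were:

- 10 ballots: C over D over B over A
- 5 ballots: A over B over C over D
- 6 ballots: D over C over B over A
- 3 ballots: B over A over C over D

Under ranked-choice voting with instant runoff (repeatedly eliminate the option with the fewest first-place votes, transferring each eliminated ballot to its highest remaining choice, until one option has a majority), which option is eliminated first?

B

Round 1: C 10, D 6, A 5, B 3. B has the fewest and is eliminated.
Round 2: C 10, A 8, D 6. D has the fewest and is eliminated.
Round 3: C 16, A 8. C has a majority.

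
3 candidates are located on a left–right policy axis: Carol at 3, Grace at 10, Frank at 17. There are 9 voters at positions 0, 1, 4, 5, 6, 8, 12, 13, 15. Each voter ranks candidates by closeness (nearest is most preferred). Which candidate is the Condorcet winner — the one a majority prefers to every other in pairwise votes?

Carol

With single-peaked preferences on a line, the Condorcet winner is the candidate closest to the median voter.
The median voter (position 6) is closest to Carol at 3.
Check: Carol vs Grace — voters closer to Carol: 5 of 9.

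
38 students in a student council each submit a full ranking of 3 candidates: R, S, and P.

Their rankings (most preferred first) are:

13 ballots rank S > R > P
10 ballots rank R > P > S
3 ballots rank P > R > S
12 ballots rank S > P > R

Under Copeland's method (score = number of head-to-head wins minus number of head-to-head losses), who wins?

S

Pairwise results:
  R vs S: S wins 25–13.
  R vs P: R wins 23–15.
  S vs P: S wins 25–13.
Copeland scores (wins − losses):
  R: 1 − 1 = 0
  S: 2 − 0 = 2
  P: 0 − 2 = -2
S has the best Copeland score.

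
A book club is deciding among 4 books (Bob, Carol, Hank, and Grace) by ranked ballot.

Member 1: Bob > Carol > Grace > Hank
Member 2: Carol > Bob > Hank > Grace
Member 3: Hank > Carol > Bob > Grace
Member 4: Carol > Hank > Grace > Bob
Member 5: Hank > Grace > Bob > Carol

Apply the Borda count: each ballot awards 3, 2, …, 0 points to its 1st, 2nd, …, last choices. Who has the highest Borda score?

Borda scores:
  Bob: 3 + 2 + 1 + 0 + 1 = 7
  Carol: 2 + 3 + 2 + 3 + 0 = 10
  Hank: 0 + 1 + 3 + 2 + 3 = 9
  Grace: 1 + 0 + 0 + 1 + 2 = 4
Carol has the highest total.

Carol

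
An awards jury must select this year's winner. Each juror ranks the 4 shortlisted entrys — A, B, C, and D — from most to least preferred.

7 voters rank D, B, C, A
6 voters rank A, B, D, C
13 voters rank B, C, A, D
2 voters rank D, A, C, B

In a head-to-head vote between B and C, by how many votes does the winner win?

24

Ballots ranking B above C: 7+6+13 = 26.
Ballots ranking C above B: 2.
B wins 26–2, a margin of 24.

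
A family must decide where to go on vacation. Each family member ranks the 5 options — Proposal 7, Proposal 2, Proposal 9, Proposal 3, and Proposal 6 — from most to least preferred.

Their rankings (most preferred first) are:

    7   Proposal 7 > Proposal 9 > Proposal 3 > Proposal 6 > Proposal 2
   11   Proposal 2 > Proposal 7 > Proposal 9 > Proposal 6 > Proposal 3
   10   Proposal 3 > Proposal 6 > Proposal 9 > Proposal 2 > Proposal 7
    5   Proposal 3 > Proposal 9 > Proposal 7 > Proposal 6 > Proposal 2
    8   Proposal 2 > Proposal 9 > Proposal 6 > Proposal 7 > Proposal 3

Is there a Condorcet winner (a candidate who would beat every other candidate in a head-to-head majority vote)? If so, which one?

Proposal 9

Head-to-head results (41 voters total):
Proposal 7 vs Proposal 2: Proposal 2 wins 29–12.
Proposal 7 vs Proposal 9: Proposal 9 wins 23–18.
Proposal 7 vs Proposal 3: Proposal 7 wins 26–15.
Proposal 7 vs Proposal 6: Proposal 7 wins 23–18.
Proposal 2 vs Proposal 9: Proposal 9 wins 22–19.
Proposal 2 vs Proposal 3: Proposal 3 wins 22–19.
Proposal 2 vs Proposal 6: Proposal 6 wins 22–19.
Proposal 9 vs Proposal 3: Proposal 9 wins 26–15.
Proposal 9 vs Proposal 6: Proposal 9 wins 31–10.
Proposal 3 vs Proposal 6: Proposal 3 wins 22–19.
Proposal 9 beats each rival — Proposal 7 (23–18), Proposal 2 (22–19), Proposal 3 (26–15), Proposal 6 (31–10) — so Proposal 9 is the Condorcet winner.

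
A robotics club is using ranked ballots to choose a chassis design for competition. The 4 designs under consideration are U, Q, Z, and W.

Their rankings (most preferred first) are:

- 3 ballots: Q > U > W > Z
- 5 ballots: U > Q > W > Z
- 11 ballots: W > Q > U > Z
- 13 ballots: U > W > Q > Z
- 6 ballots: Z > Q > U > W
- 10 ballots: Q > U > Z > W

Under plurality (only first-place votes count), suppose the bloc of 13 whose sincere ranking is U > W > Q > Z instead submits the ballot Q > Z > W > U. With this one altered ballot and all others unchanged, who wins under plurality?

First-place totals with the altered ballot: U 5, Q 26, Z 6, W 11.
The switch changes the winner from U to Q.

Q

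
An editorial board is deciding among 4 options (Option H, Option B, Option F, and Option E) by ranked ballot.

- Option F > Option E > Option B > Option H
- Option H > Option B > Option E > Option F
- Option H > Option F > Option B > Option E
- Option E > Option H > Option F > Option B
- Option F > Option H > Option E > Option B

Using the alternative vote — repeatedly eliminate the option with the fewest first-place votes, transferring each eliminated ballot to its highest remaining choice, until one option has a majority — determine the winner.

Option H

Round 1: Option H 2, Option F 2, Option E 1, Option B 0. Option B has the fewest and is eliminated.
Round 2: Option H 2, Option F 2, Option E 1. Option E has the fewest and is eliminated.
Round 3: Option H 3, Option F 2. Option H has a majority.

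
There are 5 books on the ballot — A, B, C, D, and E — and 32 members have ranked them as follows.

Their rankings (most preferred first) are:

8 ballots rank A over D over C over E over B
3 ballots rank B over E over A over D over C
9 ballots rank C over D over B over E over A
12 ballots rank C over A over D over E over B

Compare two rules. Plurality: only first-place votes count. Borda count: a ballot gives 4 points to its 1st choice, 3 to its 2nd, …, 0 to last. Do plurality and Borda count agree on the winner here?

Plurality first-place counts: A 8, B 3, C 21, D 0, E 0 → C.
Borda totals: A 74, B 30, C 100, D 78, E 38 → C.
The two rules agree on C.

Yes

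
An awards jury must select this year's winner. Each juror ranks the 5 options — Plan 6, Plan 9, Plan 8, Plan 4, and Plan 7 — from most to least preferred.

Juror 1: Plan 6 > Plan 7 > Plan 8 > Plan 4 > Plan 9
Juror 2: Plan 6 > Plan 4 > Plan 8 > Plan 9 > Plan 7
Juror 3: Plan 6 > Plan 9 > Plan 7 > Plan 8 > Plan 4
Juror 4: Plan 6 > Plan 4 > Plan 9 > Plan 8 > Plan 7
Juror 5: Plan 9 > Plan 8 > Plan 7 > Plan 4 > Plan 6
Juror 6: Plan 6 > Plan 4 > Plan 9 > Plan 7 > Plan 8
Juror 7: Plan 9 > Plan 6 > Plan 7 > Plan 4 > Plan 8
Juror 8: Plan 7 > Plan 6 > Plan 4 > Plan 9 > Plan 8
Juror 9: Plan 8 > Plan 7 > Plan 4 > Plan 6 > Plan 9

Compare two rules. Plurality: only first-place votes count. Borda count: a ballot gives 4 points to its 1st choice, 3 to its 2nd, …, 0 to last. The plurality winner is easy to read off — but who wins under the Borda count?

Plurality first-place counts: Plan 6 5, Plan 9 2, Plan 8 1, Plan 4 0, Plan 7 1 → Plan 6.
Borda totals: Plan 6 27, Plan 9 17, Plan 8 13, Plan 4 16, Plan 7 17 → Plan 6.

Plan 6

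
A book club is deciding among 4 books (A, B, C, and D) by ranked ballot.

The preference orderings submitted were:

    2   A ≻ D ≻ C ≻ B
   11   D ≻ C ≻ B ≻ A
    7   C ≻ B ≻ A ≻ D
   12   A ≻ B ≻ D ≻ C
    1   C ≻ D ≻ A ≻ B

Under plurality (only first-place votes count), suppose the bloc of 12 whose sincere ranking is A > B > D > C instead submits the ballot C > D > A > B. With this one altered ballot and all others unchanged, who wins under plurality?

C

First-place totals with the altered ballot: A 2, B 0, C 20, D 11.
The switch changes the winner from A to C.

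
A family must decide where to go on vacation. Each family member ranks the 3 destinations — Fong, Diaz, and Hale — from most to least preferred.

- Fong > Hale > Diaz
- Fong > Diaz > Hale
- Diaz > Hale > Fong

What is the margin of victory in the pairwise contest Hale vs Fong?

Ballots ranking Hale above Fong: 1.
Ballots ranking Fong above Hale: 2.
Fong wins 2–1, a margin of 1.

1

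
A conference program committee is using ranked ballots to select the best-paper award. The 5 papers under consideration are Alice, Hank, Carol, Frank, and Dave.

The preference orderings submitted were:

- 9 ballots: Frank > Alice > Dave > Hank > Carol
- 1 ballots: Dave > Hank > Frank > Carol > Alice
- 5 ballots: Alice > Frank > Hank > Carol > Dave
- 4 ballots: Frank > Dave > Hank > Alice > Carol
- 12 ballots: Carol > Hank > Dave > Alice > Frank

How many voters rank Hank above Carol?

19

Ballots ranking Hank above Carol: 9+1+5+4 = 19.
Ballots ranking Carol above Hank: 12.
So 19 of 31 voters prefer Hank to Carol.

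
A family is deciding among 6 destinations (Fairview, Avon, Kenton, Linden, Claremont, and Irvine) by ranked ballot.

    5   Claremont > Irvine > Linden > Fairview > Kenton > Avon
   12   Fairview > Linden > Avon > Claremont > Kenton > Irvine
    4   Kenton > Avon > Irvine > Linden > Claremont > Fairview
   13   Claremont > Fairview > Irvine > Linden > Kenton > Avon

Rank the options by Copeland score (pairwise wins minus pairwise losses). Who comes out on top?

Claremont

Pairwise results:
  Fairview vs Avon: Fairview wins 30–4.
  Fairview vs Kenton: Fairview wins 30–4.
  Fairview vs Linden: Fairview wins 25–9.
  Fairview vs Claremont: Claremont wins 22–12.
  Fairview vs Irvine: Fairview wins 25–9.
  Avon vs Kenton: Kenton wins 22–12.
  Avon vs Linden: Linden wins 30–4.
  Avon vs Claremont: Claremont wins 18–16.
  Avon vs Irvine: Irvine wins 18–16.
  Kenton vs Linden: Linden wins 30–4.
  Kenton vs Claremont: Claremont wins 30–4.
  Kenton vs Irvine: Irvine wins 18–16.
  Linden vs Claremont: Claremont wins 18–16.
  Linden vs Irvine: Irvine wins 22–12.
  Claremont vs Irvine: Claremont wins 30–4.
Copeland scores (wins − losses):
  Fairview: 4 − 1 = 3
  Avon: 0 − 5 = -5
  Kenton: 1 − 4 = -3
  Linden: 2 − 3 = -1
  Claremont: 5 − 0 = 5
  Irvine: 3 − 2 = 1
Claremont has the best Copeland score.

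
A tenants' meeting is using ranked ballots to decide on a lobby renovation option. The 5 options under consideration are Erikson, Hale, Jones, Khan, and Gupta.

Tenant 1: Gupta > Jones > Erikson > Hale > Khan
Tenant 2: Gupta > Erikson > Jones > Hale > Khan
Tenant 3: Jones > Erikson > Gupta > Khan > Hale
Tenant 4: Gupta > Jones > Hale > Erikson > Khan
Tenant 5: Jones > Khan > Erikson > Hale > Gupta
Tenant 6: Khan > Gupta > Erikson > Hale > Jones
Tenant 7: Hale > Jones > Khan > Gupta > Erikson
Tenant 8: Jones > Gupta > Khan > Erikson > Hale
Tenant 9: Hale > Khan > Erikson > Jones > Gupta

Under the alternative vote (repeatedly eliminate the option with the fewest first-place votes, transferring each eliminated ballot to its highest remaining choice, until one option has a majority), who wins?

Jones

Round 1: Jones 3, Gupta 3, Hale 2, Khan 1, Erikson 0. Erikson has the fewest and is eliminated.
Round 2: Jones 3, Gupta 3, Hale 2, Khan 1. Khan has the fewest and is eliminated.
Round 3: Gupta 4, Jones 3, Hale 2. Hale has the fewest and is eliminated.
Round 4: Jones 5, Gupta 4. Jones has a majority.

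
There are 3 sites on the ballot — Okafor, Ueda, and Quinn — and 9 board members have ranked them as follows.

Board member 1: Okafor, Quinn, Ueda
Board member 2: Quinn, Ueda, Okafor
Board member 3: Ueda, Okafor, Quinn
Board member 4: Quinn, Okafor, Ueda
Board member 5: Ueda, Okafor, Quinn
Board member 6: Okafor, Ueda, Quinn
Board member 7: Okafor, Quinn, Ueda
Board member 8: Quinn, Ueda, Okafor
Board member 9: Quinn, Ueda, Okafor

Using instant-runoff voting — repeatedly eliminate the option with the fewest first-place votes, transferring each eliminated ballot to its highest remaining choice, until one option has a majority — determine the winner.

Okafor

Round 1: Quinn 4, Okafor 3, Ueda 2. Ueda has the fewest and is eliminated.
Round 2: Okafor 5, Quinn 4. Okafor has a majority.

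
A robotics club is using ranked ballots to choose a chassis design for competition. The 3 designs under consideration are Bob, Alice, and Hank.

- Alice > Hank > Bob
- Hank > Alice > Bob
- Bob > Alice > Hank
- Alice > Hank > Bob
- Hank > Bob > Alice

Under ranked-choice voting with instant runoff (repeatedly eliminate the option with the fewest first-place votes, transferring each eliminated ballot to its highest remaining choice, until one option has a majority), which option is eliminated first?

Round 1: Alice 2, Hank 2, Bob 1. Bob has the fewest and is eliminated.
Round 2: Alice 3, Hank 2. Alice has a majority.

Bob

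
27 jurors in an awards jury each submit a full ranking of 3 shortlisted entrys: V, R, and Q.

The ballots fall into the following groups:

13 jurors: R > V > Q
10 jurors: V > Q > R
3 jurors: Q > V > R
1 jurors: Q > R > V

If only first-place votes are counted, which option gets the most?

First-place vote totals:
  V: 10
  R: 13
  Q: 4
R has the most first-place votes.

R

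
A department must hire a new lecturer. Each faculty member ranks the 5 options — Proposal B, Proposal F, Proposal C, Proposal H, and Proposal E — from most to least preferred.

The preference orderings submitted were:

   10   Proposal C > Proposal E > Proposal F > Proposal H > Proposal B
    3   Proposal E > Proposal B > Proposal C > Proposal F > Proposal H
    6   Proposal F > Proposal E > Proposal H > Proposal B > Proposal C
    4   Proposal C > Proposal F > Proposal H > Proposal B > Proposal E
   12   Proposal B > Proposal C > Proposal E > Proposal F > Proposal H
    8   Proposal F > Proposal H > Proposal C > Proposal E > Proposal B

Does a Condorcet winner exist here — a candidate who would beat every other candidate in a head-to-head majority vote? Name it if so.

Head-to-head results (43 voters total):
Proposal B vs Proposal F: Proposal F wins 28–15.
Proposal B vs Proposal C: Proposal C wins 22–21.
Proposal B vs Proposal H: Proposal H wins 28–15.
Proposal B vs Proposal E: Proposal E wins 27–16.
Proposal F vs Proposal C: Proposal C wins 29–14.
Proposal F vs Proposal H: Proposal F wins 43–0.
Proposal F vs Proposal E: Proposal E wins 25–18.
Proposal C vs Proposal H: Proposal C wins 29–14.
Proposal C vs Proposal E: Proposal C wins 34–9.
Proposal H vs Proposal E: Proposal E wins 31–12.
Proposal C beats each rival — Proposal B (22–21), Proposal F (29–14), Proposal H (29–14), Proposal E (34–9) — so Proposal C is the Condorcet winner.

Proposal C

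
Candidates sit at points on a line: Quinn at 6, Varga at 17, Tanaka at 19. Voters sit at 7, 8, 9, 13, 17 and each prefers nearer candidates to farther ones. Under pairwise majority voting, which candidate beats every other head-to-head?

With single-peaked preferences on a line, the Condorcet winner is the candidate closest to the median voter.
The median voter (position 9) is closest to Quinn at 6.
Check: Quinn vs Tanaka — voters closer to Quinn: 3 of 5.

Quinn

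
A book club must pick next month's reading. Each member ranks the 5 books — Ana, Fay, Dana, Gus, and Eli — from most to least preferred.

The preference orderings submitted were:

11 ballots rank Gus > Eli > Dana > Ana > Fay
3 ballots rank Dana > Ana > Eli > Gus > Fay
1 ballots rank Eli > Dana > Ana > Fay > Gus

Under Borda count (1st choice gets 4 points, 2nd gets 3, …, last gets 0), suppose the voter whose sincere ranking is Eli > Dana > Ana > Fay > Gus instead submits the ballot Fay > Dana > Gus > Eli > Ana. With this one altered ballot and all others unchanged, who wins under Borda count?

Borda totals with the altered ballot: Ana 20, Fay 4, Dana 37, Gus 49, Eli 40.
The winner is unchanged: still Gus.

Gus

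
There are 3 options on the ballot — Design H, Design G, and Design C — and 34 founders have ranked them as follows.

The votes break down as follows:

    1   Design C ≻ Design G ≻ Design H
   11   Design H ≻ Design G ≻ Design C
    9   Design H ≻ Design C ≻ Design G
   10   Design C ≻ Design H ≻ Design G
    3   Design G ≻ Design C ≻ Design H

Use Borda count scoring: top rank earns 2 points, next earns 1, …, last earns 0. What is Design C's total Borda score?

Borda scores:
  Design H: 0 + 11·2 + 9·2 + 10·1 + 3·0 = 50
  Design G: 1 + 11·1 + 9·0 + 10·0 + 3·2 = 18
  Design C: 2 + 11·0 + 9·1 + 10·2 + 3·1 = 34

34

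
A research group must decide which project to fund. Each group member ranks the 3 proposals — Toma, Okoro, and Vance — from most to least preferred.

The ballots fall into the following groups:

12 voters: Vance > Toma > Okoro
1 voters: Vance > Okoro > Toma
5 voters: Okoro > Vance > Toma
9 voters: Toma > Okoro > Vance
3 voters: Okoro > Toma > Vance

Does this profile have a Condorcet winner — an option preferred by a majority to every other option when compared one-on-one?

No

Head-to-head results (30 voters total):
Toma vs Okoro: Toma wins 21–9.
Toma vs Vance: Vance wins 18–12.
Okoro vs Vance: Okoro wins 17–13.
No candidate beats all others: Toma beats Okoro beats Vance beats Toma, a majority cycle.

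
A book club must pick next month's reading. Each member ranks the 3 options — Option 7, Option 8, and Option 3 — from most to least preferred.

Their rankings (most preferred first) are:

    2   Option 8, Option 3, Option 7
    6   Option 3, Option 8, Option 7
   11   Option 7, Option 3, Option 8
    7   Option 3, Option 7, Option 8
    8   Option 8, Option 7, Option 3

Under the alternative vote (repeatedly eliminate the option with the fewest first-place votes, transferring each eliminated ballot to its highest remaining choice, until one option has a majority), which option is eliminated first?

Option 8

Round 1: Option 3 13, Option 7 11, Option 8 10. Option 8 has the fewest and is eliminated.
Round 2: Option 7 19, Option 3 15. Option 7 has a majority.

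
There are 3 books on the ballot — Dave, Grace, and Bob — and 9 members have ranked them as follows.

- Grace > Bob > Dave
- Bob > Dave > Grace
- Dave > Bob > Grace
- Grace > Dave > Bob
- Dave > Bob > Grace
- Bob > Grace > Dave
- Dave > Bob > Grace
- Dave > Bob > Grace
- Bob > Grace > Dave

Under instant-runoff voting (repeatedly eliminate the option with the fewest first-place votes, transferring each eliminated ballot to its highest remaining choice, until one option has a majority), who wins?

Dave

Round 1: Dave 4, Bob 3, Grace 2. Grace has the fewest and is eliminated.
Round 2: Dave 5, Bob 4. Dave has a majority.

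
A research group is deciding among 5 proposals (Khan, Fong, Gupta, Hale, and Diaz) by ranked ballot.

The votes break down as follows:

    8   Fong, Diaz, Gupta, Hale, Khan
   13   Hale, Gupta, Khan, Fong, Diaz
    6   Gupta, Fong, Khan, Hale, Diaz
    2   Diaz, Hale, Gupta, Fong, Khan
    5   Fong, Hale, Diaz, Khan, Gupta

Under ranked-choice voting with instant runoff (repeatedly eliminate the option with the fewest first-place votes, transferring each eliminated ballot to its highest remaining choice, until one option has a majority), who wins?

Round 1: Fong 13, Hale 13, Gupta 6, Diaz 2, Khan 0. Khan has the fewest and is eliminated.
Round 2: Fong 13, Hale 13, Gupta 6, Diaz 2. Diaz has the fewest and is eliminated.
Round 3: Hale 15, Fong 13, Gupta 6. Gupta has the fewest and is eliminated.
Round 4: Fong 19, Hale 15. Fong has a majority.

Fong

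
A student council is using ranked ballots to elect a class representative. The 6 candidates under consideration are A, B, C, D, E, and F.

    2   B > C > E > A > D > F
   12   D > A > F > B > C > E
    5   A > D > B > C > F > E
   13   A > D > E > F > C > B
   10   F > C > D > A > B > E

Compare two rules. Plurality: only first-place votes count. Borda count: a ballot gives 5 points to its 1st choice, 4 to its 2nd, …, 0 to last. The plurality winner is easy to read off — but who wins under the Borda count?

Plurality first-place counts: A 18, B 2, C 0, D 12, E 0, F 10 → A.
Borda totals: A 162, B 59, C 83, D 164, E 45, F 117 → D.

D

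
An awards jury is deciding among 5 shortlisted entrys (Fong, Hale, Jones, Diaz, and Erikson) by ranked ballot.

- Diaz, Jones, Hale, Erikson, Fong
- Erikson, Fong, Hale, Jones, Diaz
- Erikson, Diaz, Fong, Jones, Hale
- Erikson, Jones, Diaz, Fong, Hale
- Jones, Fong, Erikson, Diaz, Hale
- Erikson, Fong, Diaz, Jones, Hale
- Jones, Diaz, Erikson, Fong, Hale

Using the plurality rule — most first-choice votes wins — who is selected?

First-place vote totals:
  Fong: 0
  Hale: 0
  Jones: 2
  Diaz: 1
  Erikson: 4
Erikson has the most first-place votes.

Erikson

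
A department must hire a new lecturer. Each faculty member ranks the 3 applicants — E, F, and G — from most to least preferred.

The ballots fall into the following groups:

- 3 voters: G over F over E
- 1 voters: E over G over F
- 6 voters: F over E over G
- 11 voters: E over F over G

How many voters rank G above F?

Ballots ranking G above F: 3+1 = 4.
Ballots ranking F above G: 6+11 = 17.
So 4 of 21 voters prefer G to F.

4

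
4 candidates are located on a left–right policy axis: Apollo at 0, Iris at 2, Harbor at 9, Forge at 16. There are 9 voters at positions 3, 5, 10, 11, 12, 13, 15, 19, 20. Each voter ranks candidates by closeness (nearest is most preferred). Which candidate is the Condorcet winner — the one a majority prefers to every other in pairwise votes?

With single-peaked preferences on a line, the Condorcet winner is the candidate closest to the median voter.
The median voter (position 12) is closest to Harbor at 9.
Check: Harbor vs Apollo — voters closer to Harbor: 8 of 9.

Harbor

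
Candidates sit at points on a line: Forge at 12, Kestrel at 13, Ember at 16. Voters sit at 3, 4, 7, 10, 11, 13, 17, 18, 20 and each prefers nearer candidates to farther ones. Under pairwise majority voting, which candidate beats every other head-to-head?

With single-peaked preferences on a line, the Condorcet winner is the candidate closest to the median voter.
The median voter (position 11) is closest to Forge at 12.
Check: Forge vs Ember — voters closer to Forge: 6 of 9.

Forge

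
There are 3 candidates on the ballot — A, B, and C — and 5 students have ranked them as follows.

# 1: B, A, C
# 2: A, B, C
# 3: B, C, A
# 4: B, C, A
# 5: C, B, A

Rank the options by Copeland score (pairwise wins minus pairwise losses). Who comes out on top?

Pairwise results:
  A vs B: B wins 4–1.
  A vs C: C wins 3–2.
  B vs C: B wins 4–1.
Copeland scores (wins − losses):
  A: 0 − 2 = -2
  B: 2 − 0 = 2
  C: 1 − 1 = 0
B has the best Copeland score.

B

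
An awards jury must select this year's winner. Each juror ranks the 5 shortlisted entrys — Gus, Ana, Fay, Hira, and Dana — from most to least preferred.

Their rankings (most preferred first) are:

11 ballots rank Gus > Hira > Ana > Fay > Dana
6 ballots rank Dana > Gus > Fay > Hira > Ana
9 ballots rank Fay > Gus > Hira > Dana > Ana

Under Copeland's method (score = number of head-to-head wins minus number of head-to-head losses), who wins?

Gus

Pairwise results:
  Gus vs Ana: Gus wins 26–0.
  Gus vs Fay: Gus wins 17–9.
  Gus vs Hira: Gus wins 26–0.
  Gus vs Dana: Gus wins 20–6.
  Ana vs Fay: Fay wins 15–11.
  Ana vs Hira: Hira wins 26–0.
  Ana vs Dana: Dana wins 15–11.
  Fay vs Hira: Fay wins 15–11.
  Fay vs Dana: Fay wins 20–6.
  Hira vs Dana: Hira wins 20–6.
Copeland scores (wins − losses):
  Gus: 4 − 0 = 4
  Ana: 0 − 4 = -4
  Fay: 3 − 1 = 2
  Hira: 2 − 2 = 0
  Dana: 1 − 3 = -2
Gus has the best Copeland score.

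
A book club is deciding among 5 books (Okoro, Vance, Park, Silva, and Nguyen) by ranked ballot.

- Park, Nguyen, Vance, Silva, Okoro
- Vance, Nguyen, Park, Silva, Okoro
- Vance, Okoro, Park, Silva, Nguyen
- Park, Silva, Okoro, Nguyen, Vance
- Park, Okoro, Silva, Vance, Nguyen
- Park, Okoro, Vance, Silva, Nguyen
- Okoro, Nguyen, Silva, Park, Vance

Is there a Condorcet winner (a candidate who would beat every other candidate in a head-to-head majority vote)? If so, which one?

Park

Head-to-head results (7 voters total):
Okoro vs Vance: Okoro wins 4–3.
Okoro vs Park: Park wins 5–2.
Okoro vs Silva: Okoro wins 4–3.
Okoro vs Nguyen: Okoro wins 5–2.
Vance vs Park: Park wins 5–2.
Vance vs Silva: Vance wins 4–3.
Vance vs Nguyen: Vance wins 4–3.
Park vs Silva: Park wins 6–1.
Park vs Nguyen: Park wins 5–2.
Silva vs Nguyen: Silva wins 4–3.
Park beats each rival — Okoro (5–2), Vance (5–2), Silva (6–1), Nguyen (5–2) — so Park is the Condorcet winner.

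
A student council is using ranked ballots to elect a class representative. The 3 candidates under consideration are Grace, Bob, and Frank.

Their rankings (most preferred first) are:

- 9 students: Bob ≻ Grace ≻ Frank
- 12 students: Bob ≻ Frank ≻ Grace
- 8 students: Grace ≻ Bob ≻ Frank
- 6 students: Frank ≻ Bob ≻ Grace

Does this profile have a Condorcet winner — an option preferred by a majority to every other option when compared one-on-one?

Yes

Head-to-head results (35 voters total):
Grace vs Bob: Bob wins 27–8.
Grace vs Frank: Frank wins 18–17.
Bob vs Frank: Bob wins 29–6.
Bob beats each rival — Grace (27–8), Frank (29–6) — so Bob is the Condorcet winner.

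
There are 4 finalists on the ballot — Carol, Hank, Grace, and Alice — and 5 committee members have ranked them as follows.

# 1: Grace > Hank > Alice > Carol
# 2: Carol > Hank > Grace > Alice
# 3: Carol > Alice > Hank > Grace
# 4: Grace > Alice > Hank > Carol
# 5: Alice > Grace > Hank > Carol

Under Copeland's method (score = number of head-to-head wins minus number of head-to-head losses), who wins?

Grace

Pairwise results:
  Carol vs Hank: Hank wins 3–2.
  Carol vs Grace: Grace wins 3–2.
  Carol vs Alice: Alice wins 3–2.
  Hank vs Grace: Grace wins 3–2.
  Hank vs Alice: Alice wins 3–2.
  Grace vs Alice: Grace wins 3–2.
Copeland scores (wins − losses):
  Carol: 0 − 3 = -3
  Hank: 1 − 2 = -1
  Grace: 3 − 0 = 3
  Alice: 2 − 1 = 1
Grace has the best Copeland score.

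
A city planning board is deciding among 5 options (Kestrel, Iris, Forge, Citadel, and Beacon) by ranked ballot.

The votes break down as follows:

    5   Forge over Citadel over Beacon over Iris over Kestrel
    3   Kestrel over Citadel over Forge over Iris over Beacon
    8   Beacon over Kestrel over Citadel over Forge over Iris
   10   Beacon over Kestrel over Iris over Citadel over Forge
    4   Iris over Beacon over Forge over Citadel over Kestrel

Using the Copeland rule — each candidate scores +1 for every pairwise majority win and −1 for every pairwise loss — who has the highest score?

Pairwise results:
  Kestrel vs Iris: Kestrel wins 21–9.
  Kestrel vs Forge: Kestrel wins 21–9.
  Kestrel vs Citadel: Kestrel wins 21–9.
  Kestrel vs Beacon: Beacon wins 27–3.
  Iris vs Forge: Forge wins 16–14.
  Iris vs Citadel: Citadel wins 16–14.
  Iris vs Beacon: Beacon wins 23–7.
  Forge vs Citadel: Citadel wins 21–9.
  Forge vs Beacon: Beacon wins 22–8.
  Citadel vs Beacon: Beacon wins 22–8.
Copeland scores (wins − losses):
  Kestrel: 3 − 1 = 2
  Iris: 0 − 4 = -4
  Forge: 1 − 3 = -2
  Citadel: 2 − 2 = 0
  Beacon: 4 − 0 = 4
Beacon has the best Copeland score.

Beacon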